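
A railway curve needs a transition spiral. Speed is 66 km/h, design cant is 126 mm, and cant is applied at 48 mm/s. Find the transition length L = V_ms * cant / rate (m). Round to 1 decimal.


Convert speed: V = 66 / 3.6 = 18.3333 m/s
L = 18.3333 * 126 / 48
L = 2310.0 / 48
L = 48.1 m

48.1


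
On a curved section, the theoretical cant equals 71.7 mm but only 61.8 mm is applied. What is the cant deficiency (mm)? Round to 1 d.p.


Cant deficiency = equilibrium cant - actual cant
CD = 71.7 - 61.8
CD = 9.9 mm

9.9


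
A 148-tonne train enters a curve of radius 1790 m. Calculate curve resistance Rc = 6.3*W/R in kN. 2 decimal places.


Rc = 6.3 * W / R
Rc = 6.3 * 148 / 1790
Rc = 932.4 / 1790
Rc = 0.52 kN

0.52


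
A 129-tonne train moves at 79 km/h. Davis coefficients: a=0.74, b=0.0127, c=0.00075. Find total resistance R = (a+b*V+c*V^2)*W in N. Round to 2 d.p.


b*V = 0.0127 * 79 = 1.0033
c*V^2 = 0.00075 * 6241 = 4.68075
R_per_t = 0.74 + 1.0033 + 4.68075 = 6.42405 N/t
R_total = 6.42405 * 129 = 828.70 N

828.70


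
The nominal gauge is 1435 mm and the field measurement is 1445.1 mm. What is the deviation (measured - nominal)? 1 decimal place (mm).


Deviation = measured - nominal
Deviation = 1445.1 - 1435
Deviation = 10.1 mm

10.1


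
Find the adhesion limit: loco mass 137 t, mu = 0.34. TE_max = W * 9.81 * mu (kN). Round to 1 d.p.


TE_max = W * g * mu
TE_max = 137 * 9.81 * 0.34
TE_max = 1343.97 * 0.34
TE_max = 456.9 kN

456.9


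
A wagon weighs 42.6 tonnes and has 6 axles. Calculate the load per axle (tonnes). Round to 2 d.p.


Load per axle = total weight / number of axles
Load = 42.6 / 6
Load = 7.10 tonnes

7.10


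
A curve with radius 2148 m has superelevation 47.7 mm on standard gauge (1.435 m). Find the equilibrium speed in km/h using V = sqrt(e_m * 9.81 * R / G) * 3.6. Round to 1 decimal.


Convert cant: e = 47.7 mm = 0.0477 m
V_ms = sqrt(0.0477 * 9.81 * 2148 / 1.435)
V_ms = sqrt(700.438102) = 26.4658 m/s
V = 26.4658 * 3.6 = 95.3 km/h

95.3


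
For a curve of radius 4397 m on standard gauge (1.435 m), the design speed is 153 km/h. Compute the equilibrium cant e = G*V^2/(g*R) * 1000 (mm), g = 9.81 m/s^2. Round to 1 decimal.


Convert speed: V = 153 / 3.6 = 42.5 m/s
Apply formula: e = 1.435 * 42.5^2 / (9.81 * 4397)
e = 1.435 * 1806.25 / 43134.57
e = 0.06009 m = 60.1 mm

60.1


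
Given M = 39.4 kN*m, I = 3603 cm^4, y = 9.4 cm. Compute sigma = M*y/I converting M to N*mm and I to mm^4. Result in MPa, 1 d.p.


Convert units:
M = 39.4 kN*m = 39400000 N*mm
y = 9.4 cm = 94 mm
I = 3603 cm^4 = 36030000 mm^4
sigma = 39400000 * 94 / 36030000
sigma = 102.8 MPa

102.8


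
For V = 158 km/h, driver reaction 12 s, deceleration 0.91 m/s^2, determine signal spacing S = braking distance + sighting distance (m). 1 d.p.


V = 158 / 3.6 = 43.8889 m/s
Braking distance = 43.8889^2 / (2*0.91) = 1058.3706 m
Sighting distance = 43.8889 * 12 = 526.6667 m
S = 1058.3706 + 526.6667 = 1585.0 m

1585.0


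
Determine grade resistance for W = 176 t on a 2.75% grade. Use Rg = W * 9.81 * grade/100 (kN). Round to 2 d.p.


Rg = W * 9.81 * grade / 100
Rg = 176 * 9.81 * 2.75 / 100
Rg = 1726.56 * 0.0275
Rg = 47.48 kN

47.48


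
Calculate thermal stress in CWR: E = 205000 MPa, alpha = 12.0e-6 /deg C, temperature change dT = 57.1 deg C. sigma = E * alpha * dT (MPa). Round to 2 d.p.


sigma = E * alpha * dT
sigma = 205000 * 12.0e-6 * 57.1
sigma = 2.46 * 57.1
sigma = 140.47 MPa

140.47


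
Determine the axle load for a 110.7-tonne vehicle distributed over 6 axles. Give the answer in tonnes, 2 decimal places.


Load per axle = total weight / number of axles
Load = 110.7 / 6
Load = 18.45 tonnes

18.45


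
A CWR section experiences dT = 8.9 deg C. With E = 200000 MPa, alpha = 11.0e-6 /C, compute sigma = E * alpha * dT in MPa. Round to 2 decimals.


sigma = E * alpha * dT
sigma = 200000 * 11.0e-6 * 8.9
sigma = 2.2 * 8.9
sigma = 19.58 MPa

19.58


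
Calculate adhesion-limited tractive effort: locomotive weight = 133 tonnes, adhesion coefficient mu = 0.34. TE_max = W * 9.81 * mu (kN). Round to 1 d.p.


TE_max = W * g * mu
TE_max = 133 * 9.81 * 0.34
TE_max = 1304.73 * 0.34
TE_max = 443.6 kN

443.6


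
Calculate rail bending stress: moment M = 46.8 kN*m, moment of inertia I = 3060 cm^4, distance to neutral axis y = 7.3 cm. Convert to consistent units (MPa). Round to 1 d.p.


Convert units:
M = 46.8 kN*m = 46800000 N*mm
y = 7.3 cm = 73 mm
I = 3060 cm^4 = 30600000 mm^4
sigma = 46800000 * 73 / 30600000
sigma = 111.6 MPa

111.6


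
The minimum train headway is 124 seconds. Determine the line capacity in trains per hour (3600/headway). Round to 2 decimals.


Capacity = 3600 / headway
Capacity = 3600 / 124
Capacity = 29.03 trains/hour

29.03


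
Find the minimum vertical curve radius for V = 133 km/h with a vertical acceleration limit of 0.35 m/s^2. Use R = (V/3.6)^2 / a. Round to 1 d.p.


Convert speed: V = 133 / 3.6 = 36.9444 m/s
V^2 = 1364.892 m^2/s^2
R_v = 1364.892 / 0.35
R_v = 3899.7 m

3899.7


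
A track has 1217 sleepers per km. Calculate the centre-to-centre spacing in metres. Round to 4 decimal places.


Spacing = 1000 m / number of sleepers
Spacing = 1000 / 1217
Spacing = 0.8217 m

0.8217


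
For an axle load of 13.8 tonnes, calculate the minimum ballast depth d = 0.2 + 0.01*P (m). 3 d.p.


d = 0.2 + 0.01 * 13.8
d = 0.2 + 0.138
d = 0.338 m

0.338


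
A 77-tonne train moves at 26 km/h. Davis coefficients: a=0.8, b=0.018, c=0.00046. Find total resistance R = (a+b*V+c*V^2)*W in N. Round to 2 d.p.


b*V = 0.018 * 26 = 0.468
c*V^2 = 0.00046 * 676 = 0.31096
R_per_t = 0.8 + 0.468 + 0.31096 = 1.57896 N/t
R_total = 1.57896 * 77 = 121.58 N

121.58


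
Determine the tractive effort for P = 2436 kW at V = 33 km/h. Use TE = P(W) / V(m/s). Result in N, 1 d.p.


Convert: P = 2436 kW = 2436000 W
V = 33 / 3.6 = 9.1667 m/s
TE = 2436000 / 9.1667
TE = 265745.5 N

265745.5


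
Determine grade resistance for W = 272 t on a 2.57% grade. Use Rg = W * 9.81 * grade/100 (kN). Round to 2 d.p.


Rg = W * 9.81 * grade / 100
Rg = 272 * 9.81 * 2.57 / 100
Rg = 2668.32 * 0.0257
Rg = 68.58 kN

68.58


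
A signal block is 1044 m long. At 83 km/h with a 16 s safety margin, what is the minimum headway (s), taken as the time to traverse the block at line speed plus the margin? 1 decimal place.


V = 83 / 3.6 = 23.0556 m/s
Block traversal time = 1044 / 23.0556 = 45.2819 s
Headway = 45.2819 + 16
Headway = 61.3 s

61.3


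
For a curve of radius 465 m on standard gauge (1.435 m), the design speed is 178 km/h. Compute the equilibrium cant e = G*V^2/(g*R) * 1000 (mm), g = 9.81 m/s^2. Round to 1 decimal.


Convert speed: V = 178 / 3.6 = 49.4444 m/s
Apply formula: e = 1.435 * 49.4444^2 / (9.81 * 465)
e = 1.435 * 2444.7531 / 4561.65
e = 0.769068 m = 769.1 mm

769.1


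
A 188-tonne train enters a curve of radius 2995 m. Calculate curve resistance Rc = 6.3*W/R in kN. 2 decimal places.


Rc = 6.3 * W / R
Rc = 6.3 * 188 / 2995
Rc = 1184.4 / 2995
Rc = 0.40 kN

0.40


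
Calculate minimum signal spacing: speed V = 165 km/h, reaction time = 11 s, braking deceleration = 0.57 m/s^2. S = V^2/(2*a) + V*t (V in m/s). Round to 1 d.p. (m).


V = 165 / 3.6 = 45.8333 m/s
Braking distance = 45.8333^2 / (2*0.57) = 1842.7144 m
Sighting distance = 45.8333 * 11 = 504.1667 m
S = 1842.7144 + 504.1667 = 2346.9 m

2346.9


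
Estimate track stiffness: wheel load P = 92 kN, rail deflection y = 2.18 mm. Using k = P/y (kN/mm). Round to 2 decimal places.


Track stiffness k = P / y
k = 92 / 2.18
k = 42.20 kN/mm

42.20


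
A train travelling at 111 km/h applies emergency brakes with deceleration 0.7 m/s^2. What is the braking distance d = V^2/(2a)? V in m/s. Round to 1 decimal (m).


Convert speed: V = 111 / 3.6 = 30.8333 m/s
V^2 = 950.6944
d = 950.6944 / (2 * 0.7)
d = 950.6944 / 1.4
d = 679.1 m

679.1


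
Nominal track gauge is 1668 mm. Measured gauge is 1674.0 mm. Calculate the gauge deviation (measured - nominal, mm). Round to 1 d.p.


Deviation = measured - nominal
Deviation = 1674.0 - 1668
Deviation = 6.0 mm

6.0


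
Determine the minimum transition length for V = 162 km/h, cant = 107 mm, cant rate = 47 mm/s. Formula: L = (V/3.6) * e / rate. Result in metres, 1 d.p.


Convert speed: V = 162 / 3.6 = 45.0 m/s
L = 45.0 * 107 / 47
L = 4815.0 / 47
L = 102.4 m

102.4


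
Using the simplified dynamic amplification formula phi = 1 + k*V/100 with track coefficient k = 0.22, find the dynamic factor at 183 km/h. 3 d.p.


phi = 1 + k * V / 100
phi = 1 + 0.22 * 183 / 100
phi = 1 + 0.4026
phi = 1.403

1.403


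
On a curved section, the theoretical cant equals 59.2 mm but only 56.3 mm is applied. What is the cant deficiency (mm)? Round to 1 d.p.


Cant deficiency = equilibrium cant - actual cant
CD = 59.2 - 56.3
CD = 2.9 mm

2.9


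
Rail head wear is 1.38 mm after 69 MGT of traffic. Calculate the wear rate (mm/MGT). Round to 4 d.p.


Wear rate = total wear / cumulative tonnage
Rate = 1.38 / 69
Rate = 0.0200 mm/MGT

0.0200


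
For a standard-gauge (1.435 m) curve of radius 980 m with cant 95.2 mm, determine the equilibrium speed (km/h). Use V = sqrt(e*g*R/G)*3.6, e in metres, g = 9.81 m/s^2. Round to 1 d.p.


Convert cant: e = 95.2 mm = 0.0952 m
V_ms = sqrt(0.0952 * 9.81 * 980 / 1.435)
V_ms = sqrt(637.793561) = 25.2546 m/s
V = 25.2546 * 3.6 = 90.9 km/h

90.9


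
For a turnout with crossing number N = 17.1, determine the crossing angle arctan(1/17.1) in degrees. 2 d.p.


1/N = 1/17.1 = 0.05848
angle = arctan(0.05848) = 0.058413 rad
angle = 0.058413 * 180/pi = 3.35 degrees

3.35


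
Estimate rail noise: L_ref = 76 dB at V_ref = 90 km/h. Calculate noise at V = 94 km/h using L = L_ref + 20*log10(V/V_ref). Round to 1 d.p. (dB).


V/V_ref = 94 / 90 = 1.044444
log10(1.044444) = 0.018885
20 * 0.018885 = 0.3777
L = 76 + 0.3777 = 76.4 dB

76.4


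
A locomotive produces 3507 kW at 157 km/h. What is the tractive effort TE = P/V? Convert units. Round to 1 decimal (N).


Convert: P = 3507 kW = 3507000 W
V = 157 / 3.6 = 43.6111 m/s
TE = 3507000 / 43.6111
TE = 80415.3 N

80415.3


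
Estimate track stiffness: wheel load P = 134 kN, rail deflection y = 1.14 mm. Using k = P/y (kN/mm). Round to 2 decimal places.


Track stiffness k = P / y
k = 134 / 1.14
k = 117.54 kN/mm

117.54


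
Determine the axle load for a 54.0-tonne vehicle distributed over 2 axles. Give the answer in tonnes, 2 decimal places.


Load per axle = total weight / number of axles
Load = 54.0 / 2
Load = 27.00 tonnes

27.00


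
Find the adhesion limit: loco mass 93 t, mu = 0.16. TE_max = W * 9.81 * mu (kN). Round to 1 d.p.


TE_max = W * g * mu
TE_max = 93 * 9.81 * 0.16
TE_max = 912.33 * 0.16
TE_max = 146.0 kN

146.0


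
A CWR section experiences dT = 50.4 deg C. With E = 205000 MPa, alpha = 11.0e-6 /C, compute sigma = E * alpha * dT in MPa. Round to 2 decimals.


sigma = E * alpha * dT
sigma = 205000 * 11.0e-6 * 50.4
sigma = 2.255 * 50.4
sigma = 113.65 MPa

113.65


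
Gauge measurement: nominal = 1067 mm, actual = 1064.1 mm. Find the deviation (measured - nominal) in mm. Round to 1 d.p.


Deviation = measured - nominal
Deviation = 1064.1 - 1067
Deviation = -2.9 mm

-2.9


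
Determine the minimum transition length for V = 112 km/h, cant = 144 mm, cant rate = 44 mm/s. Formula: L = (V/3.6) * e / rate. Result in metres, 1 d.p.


Convert speed: V = 112 / 3.6 = 31.1111 m/s
L = 31.1111 * 144 / 44
L = 4480.0 / 44
L = 101.8 m

101.8


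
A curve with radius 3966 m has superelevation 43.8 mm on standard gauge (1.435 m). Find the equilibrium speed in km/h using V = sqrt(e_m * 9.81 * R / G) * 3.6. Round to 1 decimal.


Convert cant: e = 43.8 mm = 0.0438 m
V_ms = sqrt(0.0438 * 9.81 * 3966 / 1.435)
V_ms = sqrt(1187.528187) = 34.4605 m/s
V = 34.4605 * 3.6 = 124.1 km/h

124.1


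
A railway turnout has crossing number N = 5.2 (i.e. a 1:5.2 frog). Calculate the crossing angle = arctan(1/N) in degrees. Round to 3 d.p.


1/N = 1/5.2 = 0.192308
angle = arctan(0.192308) = 0.189988 rad
angle = 0.189988 * 180/pi = 10.886 degrees

10.886


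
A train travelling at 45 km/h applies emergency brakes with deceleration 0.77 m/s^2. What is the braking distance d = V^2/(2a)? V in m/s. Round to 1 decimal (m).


Convert speed: V = 45 / 3.6 = 12.5 m/s
V^2 = 156.25
d = 156.25 / (2 * 0.77)
d = 156.25 / 1.54
d = 101.5 m

101.5


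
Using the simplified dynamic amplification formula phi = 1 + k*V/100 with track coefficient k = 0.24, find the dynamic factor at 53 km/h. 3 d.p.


phi = 1 + k * V / 100
phi = 1 + 0.24 * 53 / 100
phi = 1 + 0.1272
phi = 1.127

1.127


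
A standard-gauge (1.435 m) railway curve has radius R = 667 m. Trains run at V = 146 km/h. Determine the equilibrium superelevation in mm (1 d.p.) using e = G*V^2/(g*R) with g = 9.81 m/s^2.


Convert speed: V = 146 / 3.6 = 40.5556 m/s
Apply formula: e = 1.435 * 40.5556^2 / (9.81 * 667)
e = 1.435 * 1644.7531 / 6543.27
e = 0.36071 m = 360.7 mm

360.7


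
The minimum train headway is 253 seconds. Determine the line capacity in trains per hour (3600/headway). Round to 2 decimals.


Capacity = 3600 / headway
Capacity = 3600 / 253
Capacity = 14.23 trains/hour

14.23


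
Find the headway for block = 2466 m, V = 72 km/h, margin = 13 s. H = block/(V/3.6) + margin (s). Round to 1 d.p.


V = 72 / 3.6 = 20.0 m/s
Block traversal time = 2466 / 20.0 = 123.3 s
Headway = 123.3 + 13
Headway = 136.3 s

136.3


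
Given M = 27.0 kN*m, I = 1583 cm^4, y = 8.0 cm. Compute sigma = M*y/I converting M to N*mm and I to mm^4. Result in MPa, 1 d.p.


Convert units:
M = 27.0 kN*m = 27000000 N*mm
y = 8.0 cm = 80 mm
I = 1583 cm^4 = 15830000 mm^4
sigma = 27000000 * 80 / 15830000
sigma = 136.4 MPa

136.4


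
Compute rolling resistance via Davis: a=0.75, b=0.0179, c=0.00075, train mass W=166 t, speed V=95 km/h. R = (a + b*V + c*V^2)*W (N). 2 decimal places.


b*V = 0.0179 * 95 = 1.7005
c*V^2 = 0.00075 * 9025 = 6.76875
R_per_t = 0.75 + 1.7005 + 6.76875 = 9.21925 N/t
R_total = 9.21925 * 166 = 1530.40 N

1530.40


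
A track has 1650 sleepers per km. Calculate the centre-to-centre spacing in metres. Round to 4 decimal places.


Spacing = 1000 m / number of sleepers
Spacing = 1000 / 1650
Spacing = 0.6061 m

0.6061


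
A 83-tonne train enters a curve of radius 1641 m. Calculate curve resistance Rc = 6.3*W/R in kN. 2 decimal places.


Rc = 6.3 * W / R
Rc = 6.3 * 83 / 1641
Rc = 522.9 / 1641
Rc = 0.32 kN

0.32


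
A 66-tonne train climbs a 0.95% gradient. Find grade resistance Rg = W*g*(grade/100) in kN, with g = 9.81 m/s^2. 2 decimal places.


Rg = W * 9.81 * grade / 100
Rg = 66 * 9.81 * 0.95 / 100
Rg = 647.46 * 0.0095
Rg = 6.15 kN

6.15


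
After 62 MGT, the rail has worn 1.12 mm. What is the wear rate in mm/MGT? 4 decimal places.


Wear rate = total wear / cumulative tonnage
Rate = 1.12 / 62
Rate = 0.0181 mm/MGT

0.0181


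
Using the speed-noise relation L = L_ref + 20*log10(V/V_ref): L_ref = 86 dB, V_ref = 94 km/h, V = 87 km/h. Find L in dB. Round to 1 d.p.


V/V_ref = 87 / 94 = 0.925532
log10(0.925532) = -0.033609
20 * -0.033609 = -0.6722
L = 86 + -0.6722 = 85.3 dB

85.3


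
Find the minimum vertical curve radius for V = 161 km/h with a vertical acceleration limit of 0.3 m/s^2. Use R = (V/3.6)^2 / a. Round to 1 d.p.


Convert speed: V = 161 / 3.6 = 44.7222 m/s
V^2 = 2000.0772 m^2/s^2
R_v = 2000.0772 / 0.3
R_v = 6666.9 m

6666.9


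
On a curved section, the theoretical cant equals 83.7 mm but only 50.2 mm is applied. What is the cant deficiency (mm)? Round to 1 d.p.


Cant deficiency = equilibrium cant - actual cant
CD = 83.7 - 50.2
CD = 33.5 mm

33.5


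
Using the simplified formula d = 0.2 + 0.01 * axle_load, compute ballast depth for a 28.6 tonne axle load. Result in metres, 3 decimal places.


d = 0.2 + 0.01 * 28.6
d = 0.2 + 0.286
d = 0.486 m

0.486


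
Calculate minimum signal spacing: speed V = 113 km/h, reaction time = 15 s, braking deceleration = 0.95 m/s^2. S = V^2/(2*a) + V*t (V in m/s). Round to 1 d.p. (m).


V = 113 / 3.6 = 31.3889 m/s
Braking distance = 31.3889^2 / (2*0.95) = 518.5591 m
Sighting distance = 31.3889 * 15 = 470.8333 m
S = 518.5591 + 470.8333 = 989.4 m

989.4


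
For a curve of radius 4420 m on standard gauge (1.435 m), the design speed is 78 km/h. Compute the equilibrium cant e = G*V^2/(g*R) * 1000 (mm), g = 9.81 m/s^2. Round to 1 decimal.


Convert speed: V = 78 / 3.6 = 21.6667 m/s
Apply formula: e = 1.435 * 21.6667^2 / (9.81 * 4420)
e = 1.435 * 469.4444 / 43360.2
e = 0.015536 m = 15.5 mm

15.5


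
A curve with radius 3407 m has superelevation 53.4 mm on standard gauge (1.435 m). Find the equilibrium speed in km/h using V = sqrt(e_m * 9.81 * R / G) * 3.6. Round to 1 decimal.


Convert cant: e = 53.4 mm = 0.0534 m
V_ms = sqrt(0.0534 * 9.81 * 3407 / 1.435)
V_ms = sqrt(1243.742563) = 35.2667 m/s
V = 35.2667 * 3.6 = 127.0 km/h

127.0


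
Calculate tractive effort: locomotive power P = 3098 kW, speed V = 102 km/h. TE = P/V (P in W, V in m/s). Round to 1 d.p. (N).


Convert: P = 3098 kW = 3098000 W
V = 102 / 3.6 = 28.3333 m/s
TE = 3098000 / 28.3333
TE = 109341.2 N

109341.2


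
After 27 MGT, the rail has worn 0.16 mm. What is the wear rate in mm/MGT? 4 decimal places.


Wear rate = total wear / cumulative tonnage
Rate = 0.16 / 27
Rate = 0.0059 mm/MGT

0.0059


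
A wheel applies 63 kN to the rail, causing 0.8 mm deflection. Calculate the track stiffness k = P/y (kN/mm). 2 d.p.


Track stiffness k = P / y
k = 63 / 0.8
k = 78.75 kN/mm

78.75


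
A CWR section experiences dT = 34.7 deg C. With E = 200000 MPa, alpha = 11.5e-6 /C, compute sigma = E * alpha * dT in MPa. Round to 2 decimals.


sigma = E * alpha * dT
sigma = 200000 * 11.5e-6 * 34.7
sigma = 2.3 * 34.7
sigma = 79.81 MPa

79.81


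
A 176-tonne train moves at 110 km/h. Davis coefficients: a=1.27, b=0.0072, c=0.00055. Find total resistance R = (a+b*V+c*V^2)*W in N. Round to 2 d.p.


b*V = 0.0072 * 110 = 0.792
c*V^2 = 0.00055 * 12100 = 6.655
R_per_t = 1.27 + 0.792 + 6.655 = 8.717 N/t
R_total = 8.717 * 176 = 1534.19 N

1534.19


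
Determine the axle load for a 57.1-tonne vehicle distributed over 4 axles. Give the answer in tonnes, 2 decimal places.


Load per axle = total weight / number of axles
Load = 57.1 / 4
Load = 14.28 tonnes

14.28


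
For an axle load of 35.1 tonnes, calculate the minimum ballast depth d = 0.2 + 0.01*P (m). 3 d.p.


d = 0.2 + 0.01 * 35.1
d = 0.2 + 0.351
d = 0.551 m

0.551


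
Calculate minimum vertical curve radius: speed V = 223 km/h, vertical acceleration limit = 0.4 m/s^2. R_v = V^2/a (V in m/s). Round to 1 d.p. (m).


Convert speed: V = 223 / 3.6 = 61.9444 m/s
V^2 = 3837.1142 m^2/s^2
R_v = 3837.1142 / 0.4
R_v = 9592.8 m

9592.8


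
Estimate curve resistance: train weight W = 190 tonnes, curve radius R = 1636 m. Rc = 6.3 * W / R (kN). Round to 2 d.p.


Rc = 6.3 * W / R
Rc = 6.3 * 190 / 1636
Rc = 1197.0 / 1636
Rc = 0.73 kN

0.73


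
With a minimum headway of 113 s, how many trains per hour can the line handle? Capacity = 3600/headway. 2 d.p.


Capacity = 3600 / headway
Capacity = 3600 / 113
Capacity = 31.86 trains/hour

31.86


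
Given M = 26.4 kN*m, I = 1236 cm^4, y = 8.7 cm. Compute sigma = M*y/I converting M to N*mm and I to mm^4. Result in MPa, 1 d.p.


Convert units:
M = 26.4 kN*m = 26400000 N*mm
y = 8.7 cm = 87 mm
I = 1236 cm^4 = 12360000 mm^4
sigma = 26400000 * 87 / 12360000
sigma = 185.8 MPa

185.8


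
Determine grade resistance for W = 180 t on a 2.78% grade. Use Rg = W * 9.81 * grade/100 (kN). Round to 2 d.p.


Rg = W * 9.81 * grade / 100
Rg = 180 * 9.81 * 2.78 / 100
Rg = 1765.8 * 0.0278
Rg = 49.09 kN

49.09


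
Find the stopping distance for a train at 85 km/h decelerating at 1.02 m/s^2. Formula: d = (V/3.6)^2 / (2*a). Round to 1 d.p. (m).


Convert speed: V = 85 / 3.6 = 23.6111 m/s
V^2 = 557.4846
d = 557.4846 / (2 * 1.02)
d = 557.4846 / 2.04
d = 273.3 m

273.3


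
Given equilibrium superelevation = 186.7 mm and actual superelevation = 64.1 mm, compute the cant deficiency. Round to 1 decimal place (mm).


Cant deficiency = equilibrium cant - actual cant
CD = 186.7 - 64.1
CD = 122.6 mm

122.6


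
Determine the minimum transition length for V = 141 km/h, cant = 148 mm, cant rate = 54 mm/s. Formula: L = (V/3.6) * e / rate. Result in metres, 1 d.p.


Convert speed: V = 141 / 3.6 = 39.1667 m/s
L = 39.1667 * 148 / 54
L = 5796.6667 / 54
L = 107.3 m

107.3


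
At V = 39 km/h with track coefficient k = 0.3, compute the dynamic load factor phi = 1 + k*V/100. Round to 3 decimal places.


phi = 1 + k * V / 100
phi = 1 + 0.3 * 39 / 100
phi = 1 + 0.117
phi = 1.117

1.117


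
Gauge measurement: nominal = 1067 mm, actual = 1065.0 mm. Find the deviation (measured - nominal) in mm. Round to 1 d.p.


Deviation = measured - nominal
Deviation = 1065.0 - 1067
Deviation = -2.0 mm

-2.0


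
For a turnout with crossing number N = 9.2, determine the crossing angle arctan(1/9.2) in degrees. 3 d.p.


1/N = 1/9.2 = 0.108696
angle = arctan(0.108696) = 0.108271 rad
angle = 0.108271 * 180/pi = 6.203 degrees

6.203


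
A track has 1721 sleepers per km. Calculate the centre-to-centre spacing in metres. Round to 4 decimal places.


Spacing = 1000 m / number of sleepers
Spacing = 1000 / 1721
Spacing = 0.5811 m

0.5811


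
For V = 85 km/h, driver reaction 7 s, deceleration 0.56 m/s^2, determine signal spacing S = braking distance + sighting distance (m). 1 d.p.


V = 85 / 3.6 = 23.6111 m/s
Braking distance = 23.6111^2 / (2*0.56) = 497.7541 m
Sighting distance = 23.6111 * 7 = 165.2778 m
S = 497.7541 + 165.2778 = 663.0 m

663.0


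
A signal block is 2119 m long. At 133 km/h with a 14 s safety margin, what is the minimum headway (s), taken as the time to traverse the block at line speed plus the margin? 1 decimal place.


V = 133 / 3.6 = 36.9444 m/s
Block traversal time = 2119 / 36.9444 = 57.3564 s
Headway = 57.3564 + 14
Headway = 71.4 s

71.4


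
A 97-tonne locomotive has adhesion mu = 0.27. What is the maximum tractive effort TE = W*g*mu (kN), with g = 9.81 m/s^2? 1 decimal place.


TE_max = W * g * mu
TE_max = 97 * 9.81 * 0.27
TE_max = 951.57 * 0.27
TE_max = 256.9 kN

256.9


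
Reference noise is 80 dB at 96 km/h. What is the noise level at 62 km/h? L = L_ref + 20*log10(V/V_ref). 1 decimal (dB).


V/V_ref = 62 / 96 = 0.645833
log10(0.645833) = -0.18988
20 * -0.18988 = -3.7976
L = 80 + -3.7976 = 76.2 dB

76.2


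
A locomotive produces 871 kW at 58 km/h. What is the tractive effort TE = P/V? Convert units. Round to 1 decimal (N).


Convert: P = 871 kW = 871000 W
V = 58 / 3.6 = 16.1111 m/s
TE = 871000 / 16.1111
TE = 54062.1 N

54062.1


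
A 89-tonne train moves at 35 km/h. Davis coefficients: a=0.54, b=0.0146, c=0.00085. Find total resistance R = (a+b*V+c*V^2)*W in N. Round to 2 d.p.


b*V = 0.0146 * 35 = 0.511
c*V^2 = 0.00085 * 1225 = 1.04125
R_per_t = 0.54 + 0.511 + 1.04125 = 2.09225 N/t
R_total = 2.09225 * 89 = 186.21 N

186.21


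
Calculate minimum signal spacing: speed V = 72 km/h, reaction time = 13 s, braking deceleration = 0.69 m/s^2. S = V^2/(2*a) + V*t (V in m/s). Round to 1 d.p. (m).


V = 72 / 3.6 = 20.0 m/s
Braking distance = 20.0^2 / (2*0.69) = 289.8551 m
Sighting distance = 20.0 * 13 = 260.0 m
S = 289.8551 + 260.0 = 549.9 m

549.9


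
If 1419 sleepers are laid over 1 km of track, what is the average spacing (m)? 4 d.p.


Spacing = 1000 m / number of sleepers
Spacing = 1000 / 1419
Spacing = 0.7047 m

0.7047


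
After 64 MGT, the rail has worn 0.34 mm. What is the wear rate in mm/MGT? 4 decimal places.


Wear rate = total wear / cumulative tonnage
Rate = 0.34 / 64
Rate = 0.0053 mm/MGT

0.0053


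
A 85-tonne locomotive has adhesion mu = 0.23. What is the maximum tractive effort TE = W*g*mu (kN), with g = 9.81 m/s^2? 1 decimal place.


TE_max = W * g * mu
TE_max = 85 * 9.81 * 0.23
TE_max = 833.85 * 0.23
TE_max = 191.8 kN

191.8


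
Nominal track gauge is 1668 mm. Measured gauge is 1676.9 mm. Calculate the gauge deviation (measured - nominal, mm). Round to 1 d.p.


Deviation = measured - nominal
Deviation = 1676.9 - 1668
Deviation = 8.9 mm

8.9


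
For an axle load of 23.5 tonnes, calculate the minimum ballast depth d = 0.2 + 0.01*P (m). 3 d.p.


d = 0.2 + 0.01 * 23.5
d = 0.2 + 0.235
d = 0.435 m

0.435


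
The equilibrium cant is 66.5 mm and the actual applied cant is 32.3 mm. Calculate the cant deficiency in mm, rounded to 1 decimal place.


Cant deficiency = equilibrium cant - actual cant
CD = 66.5 - 32.3
CD = 34.2 mm

34.2


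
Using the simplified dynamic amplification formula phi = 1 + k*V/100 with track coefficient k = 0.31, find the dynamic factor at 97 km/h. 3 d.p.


phi = 1 + k * V / 100
phi = 1 + 0.31 * 97 / 100
phi = 1 + 0.3007
phi = 1.301

1.301


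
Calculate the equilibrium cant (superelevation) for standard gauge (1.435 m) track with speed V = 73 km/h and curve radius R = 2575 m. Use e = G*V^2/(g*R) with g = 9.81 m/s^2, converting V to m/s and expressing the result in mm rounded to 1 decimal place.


Convert speed: V = 73 / 3.6 = 20.2778 m/s
Apply formula: e = 1.435 * 20.2778^2 / (9.81 * 2575)
e = 1.435 * 411.1883 / 25260.75
e = 0.023359 m = 23.4 mm

23.4


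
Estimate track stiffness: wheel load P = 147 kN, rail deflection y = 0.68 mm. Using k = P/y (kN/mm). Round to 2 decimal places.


Track stiffness k = P / y
k = 147 / 0.68
k = 216.18 kN/mm

216.18


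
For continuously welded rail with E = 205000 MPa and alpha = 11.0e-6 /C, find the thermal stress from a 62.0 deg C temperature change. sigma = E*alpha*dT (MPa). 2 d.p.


sigma = E * alpha * dT
sigma = 205000 * 11.0e-6 * 62.0
sigma = 2.255 * 62.0
sigma = 139.81 MPa

139.81


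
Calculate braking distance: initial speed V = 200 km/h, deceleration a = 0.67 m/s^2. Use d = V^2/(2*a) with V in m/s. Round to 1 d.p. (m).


Convert speed: V = 200 / 3.6 = 55.5556 m/s
V^2 = 3086.4198
d = 3086.4198 / (2 * 0.67)
d = 3086.4198 / 1.34
d = 2303.3 m

2303.3


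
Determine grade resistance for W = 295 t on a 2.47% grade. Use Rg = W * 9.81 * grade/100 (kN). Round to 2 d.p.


Rg = W * 9.81 * grade / 100
Rg = 295 * 9.81 * 2.47 / 100
Rg = 2893.95 * 0.0247
Rg = 71.48 kN

71.48


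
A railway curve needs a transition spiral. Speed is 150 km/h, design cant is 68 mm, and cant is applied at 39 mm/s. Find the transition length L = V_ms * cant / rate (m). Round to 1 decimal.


Convert speed: V = 150 / 3.6 = 41.6667 m/s
L = 41.6667 * 68 / 39
L = 2833.3333 / 39
L = 72.6 m

72.6


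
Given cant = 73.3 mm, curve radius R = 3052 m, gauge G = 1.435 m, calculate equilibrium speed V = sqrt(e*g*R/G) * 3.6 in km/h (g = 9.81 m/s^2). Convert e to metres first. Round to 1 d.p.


Convert cant: e = 73.3 mm = 0.0733 m
V_ms = sqrt(0.0733 * 9.81 * 3052 / 1.435)
V_ms = sqrt(1529.345502) = 39.1068 m/s
V = 39.1068 * 3.6 = 140.8 km/h

140.8


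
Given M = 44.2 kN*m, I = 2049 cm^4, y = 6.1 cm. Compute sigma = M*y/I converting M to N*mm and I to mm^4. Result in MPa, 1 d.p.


Convert units:
M = 44.2 kN*m = 44200000 N*mm
y = 6.1 cm = 61 mm
I = 2049 cm^4 = 20490000 mm^4
sigma = 44200000 * 61 / 20490000
sigma = 131.6 MPa

131.6


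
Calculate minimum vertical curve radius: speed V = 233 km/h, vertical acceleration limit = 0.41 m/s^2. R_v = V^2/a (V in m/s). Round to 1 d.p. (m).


Convert speed: V = 233 / 3.6 = 64.7222 m/s
V^2 = 4188.966 m^2/s^2
R_v = 4188.966 / 0.41
R_v = 10217.0 m

10217.0


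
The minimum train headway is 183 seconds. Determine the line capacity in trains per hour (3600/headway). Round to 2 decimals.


Capacity = 3600 / headway
Capacity = 3600 / 183
Capacity = 19.67 trains/hour

19.67


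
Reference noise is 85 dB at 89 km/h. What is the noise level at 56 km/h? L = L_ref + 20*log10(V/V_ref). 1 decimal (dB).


V/V_ref = 56 / 89 = 0.629213
log10(0.629213) = -0.201202
20 * -0.201202 = -4.024
L = 85 + -4.024 = 81.0 dB

81.0


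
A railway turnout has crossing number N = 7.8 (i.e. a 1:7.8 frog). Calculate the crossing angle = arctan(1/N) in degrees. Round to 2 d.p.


1/N = 1/7.8 = 0.128205
angle = arctan(0.128205) = 0.12751 rad
angle = 0.12751 * 180/pi = 7.31 degrees

7.31


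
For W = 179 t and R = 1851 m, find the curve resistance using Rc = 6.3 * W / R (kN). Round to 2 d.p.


Rc = 6.3 * W / R
Rc = 6.3 * 179 / 1851
Rc = 1127.7 / 1851
Rc = 0.61 kN

0.61


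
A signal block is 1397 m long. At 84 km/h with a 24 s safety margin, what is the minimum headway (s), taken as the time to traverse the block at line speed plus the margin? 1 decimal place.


V = 84 / 3.6 = 23.3333 m/s
Block traversal time = 1397 / 23.3333 = 59.8714 s
Headway = 59.8714 + 24
Headway = 83.9 s

83.9


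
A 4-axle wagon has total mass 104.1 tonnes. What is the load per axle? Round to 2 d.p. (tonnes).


Load per axle = total weight / number of axles
Load = 104.1 / 4
Load = 26.03 tonnes

26.03


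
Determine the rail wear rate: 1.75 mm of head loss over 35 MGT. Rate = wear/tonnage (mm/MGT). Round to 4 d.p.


Wear rate = total wear / cumulative tonnage
Rate = 1.75 / 35
Rate = 0.0500 mm/MGT

0.0500


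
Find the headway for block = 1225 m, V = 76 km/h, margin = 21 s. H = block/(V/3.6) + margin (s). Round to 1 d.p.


V = 76 / 3.6 = 21.1111 m/s
Block traversal time = 1225 / 21.1111 = 58.0263 s
Headway = 58.0263 + 21
Headway = 79.0 s

79.0


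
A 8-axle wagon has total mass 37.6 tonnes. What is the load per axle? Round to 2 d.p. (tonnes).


Load per axle = total weight / number of axles
Load = 37.6 / 8
Load = 4.70 tonnes

4.70


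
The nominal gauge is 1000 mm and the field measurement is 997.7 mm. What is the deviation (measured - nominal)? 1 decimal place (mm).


Deviation = measured - nominal
Deviation = 997.7 - 1000
Deviation = -2.3 mm

-2.3


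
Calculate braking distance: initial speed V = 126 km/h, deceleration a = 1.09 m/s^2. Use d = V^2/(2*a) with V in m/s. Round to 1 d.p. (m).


Convert speed: V = 126 / 3.6 = 35.0 m/s
V^2 = 1225.0
d = 1225.0 / (2 * 1.09)
d = 1225.0 / 2.18
d = 561.9 m

561.9


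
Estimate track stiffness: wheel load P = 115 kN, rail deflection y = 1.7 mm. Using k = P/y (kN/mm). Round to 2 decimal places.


Track stiffness k = P / y
k = 115 / 1.7
k = 67.65 kN/mm

67.65


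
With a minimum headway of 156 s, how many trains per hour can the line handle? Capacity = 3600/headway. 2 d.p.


Capacity = 3600 / headway
Capacity = 3600 / 156
Capacity = 23.08 trains/hour

23.08


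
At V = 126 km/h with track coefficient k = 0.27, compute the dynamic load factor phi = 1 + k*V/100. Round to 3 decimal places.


phi = 1 + k * V / 100
phi = 1 + 0.27 * 126 / 100
phi = 1 + 0.3402
phi = 1.340

1.340


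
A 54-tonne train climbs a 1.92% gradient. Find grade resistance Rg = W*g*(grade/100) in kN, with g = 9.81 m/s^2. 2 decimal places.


Rg = W * 9.81 * grade / 100
Rg = 54 * 9.81 * 1.92 / 100
Rg = 529.74 * 0.0192
Rg = 10.17 kN

10.17


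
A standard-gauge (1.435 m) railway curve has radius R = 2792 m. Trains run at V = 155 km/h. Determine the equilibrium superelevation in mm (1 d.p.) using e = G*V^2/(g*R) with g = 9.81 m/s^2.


Convert speed: V = 155 / 3.6 = 43.0556 m/s
Apply formula: e = 1.435 * 43.0556^2 / (9.81 * 2792)
e = 1.435 * 1853.7809 / 27389.52
e = 0.097124 m = 97.1 mm

97.1


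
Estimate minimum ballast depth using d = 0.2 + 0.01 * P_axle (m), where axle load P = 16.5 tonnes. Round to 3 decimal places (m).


d = 0.2 + 0.01 * 16.5
d = 0.2 + 0.165
d = 0.365 m

0.365


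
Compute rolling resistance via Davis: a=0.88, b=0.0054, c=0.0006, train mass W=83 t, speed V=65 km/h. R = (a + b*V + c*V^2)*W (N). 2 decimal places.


b*V = 0.0054 * 65 = 0.351
c*V^2 = 0.0006 * 4225 = 2.535
R_per_t = 0.88 + 0.351 + 2.535 = 3.766 N/t
R_total = 3.766 * 83 = 312.58 N

312.58


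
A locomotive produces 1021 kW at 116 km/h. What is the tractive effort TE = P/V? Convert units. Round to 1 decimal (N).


Convert: P = 1021 kW = 1021000 W
V = 116 / 3.6 = 32.2222 m/s
TE = 1021000 / 32.2222
TE = 31686.2 N

31686.2


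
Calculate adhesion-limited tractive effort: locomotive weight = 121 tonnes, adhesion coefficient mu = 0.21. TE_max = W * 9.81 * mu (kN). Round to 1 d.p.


TE_max = W * g * mu
TE_max = 121 * 9.81 * 0.21
TE_max = 1187.01 * 0.21
TE_max = 249.3 kN

249.3


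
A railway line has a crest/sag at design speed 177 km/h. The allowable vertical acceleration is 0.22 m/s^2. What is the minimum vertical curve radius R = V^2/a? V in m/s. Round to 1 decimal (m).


Convert speed: V = 177 / 3.6 = 49.1667 m/s
V^2 = 2417.3611 m^2/s^2
R_v = 2417.3611 / 0.22
R_v = 10988.0 m

10988.0


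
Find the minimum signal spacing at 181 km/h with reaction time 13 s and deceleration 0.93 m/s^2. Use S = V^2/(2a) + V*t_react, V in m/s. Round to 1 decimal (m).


V = 181 / 3.6 = 50.2778 m/s
Braking distance = 50.2778^2 / (2*0.93) = 1359.0618 m
Sighting distance = 50.2778 * 13 = 653.6111 m
S = 1359.0618 + 653.6111 = 2012.7 m

2012.7


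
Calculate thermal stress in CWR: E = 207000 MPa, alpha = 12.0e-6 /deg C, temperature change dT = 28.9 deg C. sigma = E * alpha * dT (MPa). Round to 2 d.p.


sigma = E * alpha * dT
sigma = 207000 * 12.0e-6 * 28.9
sigma = 2.484 * 28.9
sigma = 71.79 MPa

71.79


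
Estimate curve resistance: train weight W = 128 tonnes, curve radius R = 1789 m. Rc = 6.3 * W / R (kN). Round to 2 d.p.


Rc = 6.3 * W / R
Rc = 6.3 * 128 / 1789
Rc = 806.4 / 1789
Rc = 0.45 kN

0.45


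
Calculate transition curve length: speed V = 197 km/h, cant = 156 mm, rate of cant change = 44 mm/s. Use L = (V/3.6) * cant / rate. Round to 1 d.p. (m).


Convert speed: V = 197 / 3.6 = 54.7222 m/s
L = 54.7222 * 156 / 44
L = 8536.6667 / 44
L = 194.0 m

194.0


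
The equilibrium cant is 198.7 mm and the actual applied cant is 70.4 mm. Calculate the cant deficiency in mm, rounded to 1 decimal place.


Cant deficiency = equilibrium cant - actual cant
CD = 198.7 - 70.4
CD = 128.3 mm

128.3


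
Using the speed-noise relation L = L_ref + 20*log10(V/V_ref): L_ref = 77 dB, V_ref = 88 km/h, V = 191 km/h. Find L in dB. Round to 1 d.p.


V/V_ref = 191 / 88 = 2.170455
log10(2.170455) = 0.336551
20 * 0.336551 = 6.731
L = 77 + 6.731 = 83.7 dB

83.7


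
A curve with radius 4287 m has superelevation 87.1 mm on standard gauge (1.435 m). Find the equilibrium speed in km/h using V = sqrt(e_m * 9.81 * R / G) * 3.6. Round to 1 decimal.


Convert cant: e = 87.1 mm = 0.0871 m
V_ms = sqrt(0.0871 * 9.81 * 4287 / 1.435)
V_ms = sqrt(2552.635148) = 50.5236 m/s
V = 50.5236 * 3.6 = 181.9 km/h

181.9


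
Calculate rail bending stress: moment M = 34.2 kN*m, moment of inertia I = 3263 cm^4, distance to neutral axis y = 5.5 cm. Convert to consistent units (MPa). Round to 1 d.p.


Convert units:
M = 34.2 kN*m = 34200000 N*mm
y = 5.5 cm = 55 mm
I = 3263 cm^4 = 32630000 mm^4
sigma = 34200000 * 55 / 32630000
sigma = 57.6 MPa

57.6


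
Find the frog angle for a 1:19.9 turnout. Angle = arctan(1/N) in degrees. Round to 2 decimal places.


1/N = 1/19.9 = 0.050251
angle = arctan(0.050251) = 0.050209 rad
angle = 0.050209 * 180/pi = 2.88 degrees

2.88


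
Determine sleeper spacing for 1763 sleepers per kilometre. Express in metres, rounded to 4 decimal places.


Spacing = 1000 m / number of sleepers
Spacing = 1000 / 1763
Spacing = 0.5672 m

0.5672


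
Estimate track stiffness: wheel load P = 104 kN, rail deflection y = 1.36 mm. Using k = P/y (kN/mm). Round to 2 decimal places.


Track stiffness k = P / y
k = 104 / 1.36
k = 76.47 kN/mm

76.47


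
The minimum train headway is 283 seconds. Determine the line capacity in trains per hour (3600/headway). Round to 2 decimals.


Capacity = 3600 / headway
Capacity = 3600 / 283
Capacity = 12.72 trains/hour

12.72


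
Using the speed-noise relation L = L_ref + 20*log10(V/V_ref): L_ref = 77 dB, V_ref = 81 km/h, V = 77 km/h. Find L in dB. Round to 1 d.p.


V/V_ref = 77 / 81 = 0.950617
log10(0.950617) = -0.021994
20 * -0.021994 = -0.4399
L = 77 + -0.4399 = 76.6 dB

76.6


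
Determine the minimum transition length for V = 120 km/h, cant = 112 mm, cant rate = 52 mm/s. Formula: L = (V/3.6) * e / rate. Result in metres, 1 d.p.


Convert speed: V = 120 / 3.6 = 33.3333 m/s
L = 33.3333 * 112 / 52
L = 3733.3333 / 52
L = 71.8 m

71.8


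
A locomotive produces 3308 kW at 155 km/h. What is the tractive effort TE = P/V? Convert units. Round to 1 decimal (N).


Convert: P = 3308 kW = 3308000 W
V = 155 / 3.6 = 43.0556 m/s
TE = 3308000 / 43.0556
TE = 76831.0 N

76831.0


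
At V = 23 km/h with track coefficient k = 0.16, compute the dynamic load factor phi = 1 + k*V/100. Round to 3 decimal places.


phi = 1 + k * V / 100
phi = 1 + 0.16 * 23 / 100
phi = 1 + 0.0368
phi = 1.037

1.037


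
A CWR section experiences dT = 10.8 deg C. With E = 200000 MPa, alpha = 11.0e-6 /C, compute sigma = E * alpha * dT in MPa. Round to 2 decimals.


sigma = E * alpha * dT
sigma = 200000 * 11.0e-6 * 10.8
sigma = 2.2 * 10.8
sigma = 23.76 MPa

23.76


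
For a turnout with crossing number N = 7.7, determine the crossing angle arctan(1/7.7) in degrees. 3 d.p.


1/N = 1/7.7 = 0.12987
angle = arctan(0.12987) = 0.129147 rad
angle = 0.129147 * 180/pi = 7.400 degrees

7.400


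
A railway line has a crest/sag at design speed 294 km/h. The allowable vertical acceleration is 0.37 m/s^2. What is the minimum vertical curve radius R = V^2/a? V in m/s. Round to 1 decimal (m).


Convert speed: V = 294 / 3.6 = 81.6667 m/s
V^2 = 6669.4444 m^2/s^2
R_v = 6669.4444 / 0.37
R_v = 18025.5 m

18025.5


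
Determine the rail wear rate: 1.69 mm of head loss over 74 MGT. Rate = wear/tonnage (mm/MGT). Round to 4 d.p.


Wear rate = total wear / cumulative tonnage
Rate = 1.69 / 74
Rate = 0.0228 mm/MGT

0.0228


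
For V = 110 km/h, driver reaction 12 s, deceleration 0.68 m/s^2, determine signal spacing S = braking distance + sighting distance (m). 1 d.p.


V = 110 / 3.6 = 30.5556 m/s
Braking distance = 30.5556^2 / (2*0.68) = 686.5015 m
Sighting distance = 30.5556 * 12 = 366.6667 m
S = 686.5015 + 366.6667 = 1053.2 m

1053.2


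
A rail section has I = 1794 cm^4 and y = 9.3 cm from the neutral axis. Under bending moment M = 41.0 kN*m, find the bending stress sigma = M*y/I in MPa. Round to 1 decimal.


Convert units:
M = 41.0 kN*m = 41000000 N*mm
y = 9.3 cm = 93 mm
I = 1794 cm^4 = 17940000 mm^4
sigma = 41000000 * 93 / 17940000
sigma = 212.5 MPa

212.5


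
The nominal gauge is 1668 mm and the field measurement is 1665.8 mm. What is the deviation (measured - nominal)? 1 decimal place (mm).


Deviation = measured - nominal
Deviation = 1665.8 - 1668
Deviation = -2.2 mm

-2.2


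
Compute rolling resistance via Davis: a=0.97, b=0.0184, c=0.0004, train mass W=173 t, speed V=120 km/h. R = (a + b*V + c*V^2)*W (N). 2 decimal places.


b*V = 0.0184 * 120 = 2.208
c*V^2 = 0.0004 * 14400 = 5.76
R_per_t = 0.97 + 2.208 + 5.76 = 8.938 N/t
R_total = 8.938 * 173 = 1546.27 N

1546.27


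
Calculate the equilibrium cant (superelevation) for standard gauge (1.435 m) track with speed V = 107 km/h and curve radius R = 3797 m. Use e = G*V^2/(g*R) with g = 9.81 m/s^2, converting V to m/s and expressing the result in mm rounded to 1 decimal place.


Convert speed: V = 107 / 3.6 = 29.7222 m/s
Apply formula: e = 1.435 * 29.7222^2 / (9.81 * 3797)
e = 1.435 * 883.4105 / 37248.57
e = 0.034033 m = 34.0 mm

34.0


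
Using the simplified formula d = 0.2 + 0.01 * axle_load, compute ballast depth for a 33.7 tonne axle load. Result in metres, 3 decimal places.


d = 0.2 + 0.01 * 33.7
d = 0.2 + 0.337
d = 0.537 m

0.537


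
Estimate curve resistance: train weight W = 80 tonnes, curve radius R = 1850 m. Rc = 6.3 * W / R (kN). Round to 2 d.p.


Rc = 6.3 * W / R
Rc = 6.3 * 80 / 1850
Rc = 504.0 / 1850
Rc = 0.27 kN

0.27
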